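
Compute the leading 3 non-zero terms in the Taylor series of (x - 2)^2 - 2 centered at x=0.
x^2 - 4·x + 2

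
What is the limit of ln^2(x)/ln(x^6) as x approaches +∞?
This is an ∞/∞ indeterminate form as x → +∞.
Write ln(x^6) = 6·ln(x), reducing the quotient to ln(x)/6 → ∞.
Limit = ∞.

Final answer: ∞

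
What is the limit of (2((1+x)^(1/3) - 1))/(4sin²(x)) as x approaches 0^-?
Both numerator and denominator → 0 as x → 0^-; this is a 0/0 indeterminate form.
Expand each to leading order near x = 0: numerator ~ 2·x/3, denominator ~ 4·x^2.
The limit of the ratio is -∞.

Final answer: -∞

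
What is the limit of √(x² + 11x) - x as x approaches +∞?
This is an ∞ − ∞ indeterminate form.
Multiply and divide by the conjugate √(x²+11x) + x; the x² terms cancel, leaving (11x)/(√(x²+11x)+x) → 11/2.
Limit = 11/2.

Final answer: 11/2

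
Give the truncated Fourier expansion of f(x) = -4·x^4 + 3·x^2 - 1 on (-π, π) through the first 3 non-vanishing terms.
(-204 + 32·π^2)·cos(x) + (15 - 8·π^2)·cos(2·x) - 4·π^4/5 - 1 + π^2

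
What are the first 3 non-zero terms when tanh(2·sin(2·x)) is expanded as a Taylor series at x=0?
2696·x^5/15 - 24·x^3 + 4·x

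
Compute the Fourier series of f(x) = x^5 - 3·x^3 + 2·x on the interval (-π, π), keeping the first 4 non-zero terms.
(-46·π^2 + 2·π^4 + 280)·sin(x) + (-π^4 - 14 + 8·π^2)·sin(2·x) + (-94·π^2/27 + 296/81 + 2·π^4/3)·sin(3·x) + (-π^4/2 - 115/64 + 17·π^2/8)·sin(4·x)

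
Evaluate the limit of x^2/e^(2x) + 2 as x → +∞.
The quotient is an ∞/∞ indeterminate form as x → +∞.
The exponential denominator e^(2x) dominates the polynomial numerator (e^x ≫ x^2 as x → ∞), so the quotient → 0.
Adding the constant: 0 + 2 = 2. Limit = 2.

Final answer: 2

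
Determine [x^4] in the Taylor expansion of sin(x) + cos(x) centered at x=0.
Expand to order 4: sin(x) + cos(x) = x^4/24 - x^3/6 - x^2/2 + x + 1 + O(x^5).
The coefficient of x^4 is 1/24.

Final answer: 1/24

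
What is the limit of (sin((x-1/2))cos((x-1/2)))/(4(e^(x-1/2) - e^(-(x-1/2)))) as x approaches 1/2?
Both numerator and denominator → 0 as x → 1/2; this is a 0/0 indeterminate form.
Expand each to leading order near x = 1/2: numerator ~ (x - 1/2), denominator ~ 8·(x - 1/2).
The limit of the ratio is 1/8.

Final answer: 1/8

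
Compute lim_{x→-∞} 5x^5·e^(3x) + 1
The product is a 0·∞ indeterminate form at x → -∞.
Rewrite the product as 5x^5 / e^(-3x) (an ∞/∞ form) and apply L'Hôpital, or use the standard hierarchy e^(3|x|) ≫ |x^5| as x → -∞.
The indeterminate product → 0, so the limit = 1.

Final answer: 1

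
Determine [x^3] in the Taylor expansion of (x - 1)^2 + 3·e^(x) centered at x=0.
Expand to order 3: (x - 1)^2 + 3·e^(x) = x^3/2 + 5·x^2/2 + x + 4 + O(x^4).
The coefficient of x^3 is 1/2.

Final answer: 1/2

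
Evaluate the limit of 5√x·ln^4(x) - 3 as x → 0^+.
The product is a 0·∞ indeterminate form at x → 0⁺.
Rewrite the product as 5·ln^4(x) / x^(-1/2) and apply L'Hôpital, or use the standard hierarchy x^(-1/2) ≫ |ln x|^4 as x → 0⁺.
The indeterminate product → 0, so the limit = -3.

Final answer: -3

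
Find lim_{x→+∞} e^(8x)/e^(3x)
This is an ∞/∞ indeterminate form as x → +∞.
Rewrite e^(8x)/e^(3x) = e^((8−3)x) = e^(5x); the exponent coefficient is 5 > 0 so e^(5x) → ∞.
Limit = ∞.

Final answer: ∞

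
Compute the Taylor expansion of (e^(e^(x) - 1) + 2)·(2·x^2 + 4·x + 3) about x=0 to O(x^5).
173·x^4/24 + 17·x^3/2 + 13·x^2 + 15·x + 9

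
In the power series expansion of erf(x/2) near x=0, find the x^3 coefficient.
Expand to order 3: erf(x/2) = -x^3/(12·√(π)) + x/√(π) + O(x^4).
The coefficient of x^3 is -1/(12·√(π)).

Final answer: -1/(12·√(π))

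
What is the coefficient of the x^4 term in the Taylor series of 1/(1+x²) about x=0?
Expand to order 4: 1/(1+x²) = x^4 - x^2 + 1 + O(x^5).
The coefficient of x^4 is 1.

Final answer: 1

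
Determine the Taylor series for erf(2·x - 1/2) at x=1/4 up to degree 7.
4·(x - 1/4)/√(π) - 16·(x - 1/4)^3/(3·√(π)) + 32·(x - 1/4)^5/(5·√(π)) - 128·(x - 1/4)^7/(21·√(π))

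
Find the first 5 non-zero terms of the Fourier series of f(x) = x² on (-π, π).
-4·cos(x) + cos(2·x) - 4·cos(3·x)/9 + cos(4·x)/4 + π^2/3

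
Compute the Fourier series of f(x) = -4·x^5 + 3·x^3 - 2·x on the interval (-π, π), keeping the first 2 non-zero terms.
(-1000 - 8·π^4 + 166·π^2)·sin(x) + (-23·π^2 + 73/2 + 4·π^4)·sin(2·x)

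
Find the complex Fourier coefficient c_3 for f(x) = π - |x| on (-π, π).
Compute the real Fourier coefficients first: a_3 = 4/(9·π), b_3 = 0.
Then c_3 = (a_3 − i·b_3)/2 = 2/(9·π).

Final answer: 2/(9·π)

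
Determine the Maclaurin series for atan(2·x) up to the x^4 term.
-8·x^3/3 + 2·x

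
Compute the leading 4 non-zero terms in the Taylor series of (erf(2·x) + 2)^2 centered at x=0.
-64·x^3/(3·√(π)) + 16·x^2/π + 16·x/√(π) + 4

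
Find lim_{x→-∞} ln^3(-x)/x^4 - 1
The quotient is an ∞/∞ indeterminate form as x → -∞.
Compare growth rates of the dominant terms (exponentials ≫ polynomials ≫ logarithms), or apply L'Hôpital's rule; the quotient → 0.
Adding the constant: 0 - 1 = -1. Limit = -1.

Final answer: -1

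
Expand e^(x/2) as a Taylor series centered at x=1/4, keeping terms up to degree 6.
e^(1/8) + e^(1/8)·(x - 1/4)/2 + e^(1/8)·(x - 1/4)^2/8 + e^(1/8)·(x - 1/4)^3/48 + e^(1/8)·(x - 1/4)^4/384 + e^(1/8)·(x - 1/4)^5/3840 + e^(1/8)·(x - 1/4)^6/46080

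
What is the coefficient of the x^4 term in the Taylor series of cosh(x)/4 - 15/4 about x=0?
Expand to order 4: cosh(x)/4 - 15/4 = x^4/96 + x^2/8 - 7/2 + O(x^5).
The coefficient of x^4 is 1/96.

Final answer: 1/96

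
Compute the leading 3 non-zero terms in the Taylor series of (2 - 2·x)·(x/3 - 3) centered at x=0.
-2·x^2/3 + 20·x/3 - 6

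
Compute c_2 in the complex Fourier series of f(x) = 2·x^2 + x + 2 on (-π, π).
Compute the real Fourier coefficients first: a_2 = 2, b_2 = -1.
Then c_2 = (a_2 − i·b_2)/2 = 1 + i/2.

Final answer: 1 + i/2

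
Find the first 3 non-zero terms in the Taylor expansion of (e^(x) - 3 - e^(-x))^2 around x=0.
4·x^2 - 12·x + 9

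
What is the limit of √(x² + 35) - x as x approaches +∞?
This is an ∞ − ∞ indeterminate form.
Multiply and divide by the conjugate √(x²+35) + x; the x² terms cancel, leaving 35/(√(x²+35)+x) → 0.
Limit = 0.

Final answer: 0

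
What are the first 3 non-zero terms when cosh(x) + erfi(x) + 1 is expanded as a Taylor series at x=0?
x^2/2 + 2·x/√(π) + 2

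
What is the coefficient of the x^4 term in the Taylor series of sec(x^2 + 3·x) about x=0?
Expand to order 4: sec(x^2 + 3·x) = 139·x^4/8 + 3·x^3 + 9·x^2/2 + 1 + O(x^5).
The coefficient of x^4 is 139/8.

Final answer: 139/8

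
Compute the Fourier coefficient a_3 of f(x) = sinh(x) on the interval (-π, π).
a_3 = (1/π) ∫_{-π}^{π} f(x)·cos(3x) dx.
Evaluate the integral (use parity and integration by parts as needed): a_3 = 0.

Final answer: 0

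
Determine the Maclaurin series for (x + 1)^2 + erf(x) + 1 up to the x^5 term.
x^5/(5·√(π)) - 2·x^3/(3·√(π)) + x^2 + x·(2/√(π) + 2) + 2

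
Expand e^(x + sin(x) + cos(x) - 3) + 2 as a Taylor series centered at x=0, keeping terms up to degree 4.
-x^4·e^(-2)/2 + x^3·e^(-2)/6 + 3·x^2·e^(-2)/2 + 2·x·e^(-2) + e^(-2) + 2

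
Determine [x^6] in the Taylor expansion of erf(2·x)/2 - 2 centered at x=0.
Expand to order 6: erf(2·x)/2 - 2 = 16·x^5/(5·√(π)) - 8·x^3/(3·√(π)) + 2·x/√(π) - 2 + O(x^7).
The coefficient of x^6 is 0.

Final answer: 0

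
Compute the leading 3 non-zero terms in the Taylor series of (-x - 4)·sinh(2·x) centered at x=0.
-16·x^3/3 - 2·x^2 - 8·x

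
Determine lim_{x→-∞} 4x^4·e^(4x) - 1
The product is a 0·∞ indeterminate form at x → -∞.
Rewrite the product as 4x^4 / e^(-4x) (an ∞/∞ form) and apply L'Hôpital, or use the standard hierarchy e^(4|x|) ≫ |x^4| as x → -∞.
The indeterminate product → 0, so the limit = -1.

Final answer: -1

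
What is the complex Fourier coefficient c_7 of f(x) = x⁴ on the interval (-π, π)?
Compute the real Fourier coefficients first: a_7 = 48/2401 - 8·π^2/49, b_7 = 0.
Then c_7 = (a_7 − i·b_7)/2 = 24/2401 - 4·π^2/49.

Final answer: 24/2401 - 4·π^2/49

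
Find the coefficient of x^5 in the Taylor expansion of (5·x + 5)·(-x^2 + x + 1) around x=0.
Expand to order 5: (5·x + 5)·(-x^2 + x + 1) = -5·x^3 + 10·x + 5 + O(x^6).
The coefficient of x^5 is 0.

Final answer: 0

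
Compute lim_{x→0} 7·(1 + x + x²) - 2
Direct substitution at x = 0 gives 5.

Final answer: 5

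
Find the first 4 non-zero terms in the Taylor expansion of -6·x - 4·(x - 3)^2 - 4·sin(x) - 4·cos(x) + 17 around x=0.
2·x^3/3 - 2·x^2 + 14·x - 23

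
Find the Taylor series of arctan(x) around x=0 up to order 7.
-x^7/7 + x^5/5 - x^3/3 + x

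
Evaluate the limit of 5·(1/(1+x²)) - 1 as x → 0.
Direct substitution at x = 0 gives 4.

Final answer: 4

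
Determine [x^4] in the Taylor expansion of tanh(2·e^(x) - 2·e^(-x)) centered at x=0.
Expand to order 4: tanh(2·e^(x) - 2·e^(-x)) = -62·x^3/3 + 4·x + O(x^5).
The coefficient of x^4 is 0.

Final answer: 0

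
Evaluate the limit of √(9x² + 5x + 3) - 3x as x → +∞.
As x → +∞: multiply by the conjugate to get (5x+3)/(√(9x²+5x+3)+3x); the denominator ~ 6x, so the limit is 5/6.
Limit = 5/6.

Final answer: 5/6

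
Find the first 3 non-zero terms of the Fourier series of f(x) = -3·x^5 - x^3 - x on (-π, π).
(-710 - 6·π^4 + 118·π^2)·sin(x) + (-14·π^2 + 22 + 3·π^4)·sin(2·x) + (-2·π^4 - 86/27 + 34·π^2/9)·sin(3·x)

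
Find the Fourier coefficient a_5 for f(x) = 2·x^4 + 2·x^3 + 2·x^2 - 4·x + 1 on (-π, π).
a_5 = (1/π) ∫_{-π}^{π} f(x)·cos(5x) dx.
Evaluate the integral (use parity and integration by parts as needed): a_5 = -16·π^2/25 - 104/625.

Final answer: -16·π^2/25 - 104/625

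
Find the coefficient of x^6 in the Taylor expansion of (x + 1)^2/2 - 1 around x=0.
Expand to order 6: (x + 1)^2/2 - 1 = x^2/2 + x - 1/2 + O(x^7).
The coefficient of x^6 is 0.

Final answer: 0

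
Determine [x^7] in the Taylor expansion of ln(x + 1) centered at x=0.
Expand to order 7: ln(x + 1) = x^7/7 - x^6/6 + x^5/5 - x^4/4 + x^3/3 - x^2/2 + x + O(x^8).
The coefficient of x^7 is 1/7.

Final answer: 1/7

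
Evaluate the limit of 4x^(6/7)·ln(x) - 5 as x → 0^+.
The product is a 0·∞ indeterminate form at x → 0⁺.
Rewrite the product as 4·ln(x) / x^(-6/7) and apply L'Hôpital, or use the standard hierarchy x^(-6/7) ≫ |ln x| as x → 0⁺.
The indeterminate product → 0, so the limit = -5.

Final answer: -5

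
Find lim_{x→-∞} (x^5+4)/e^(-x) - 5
The quotient is an ∞/∞ indeterminate form as x → -∞.
Compare growth rates of the dominant terms (exponentials ≫ polynomials ≫ logarithms), or apply L'Hôpital's rule; the quotient → 0.
Adding the constant: 0 - 5 = -5. Limit = -5.

Final answer: -5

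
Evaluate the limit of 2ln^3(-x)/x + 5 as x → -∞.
The quotient is an ∞/∞ indeterminate form as x → -∞.
Compare growth rates of the dominant terms (exponentials ≫ polynomials ≫ logarithms), or apply L'Hôpital's rule; the quotient → 0.
Adding the constant: 0 + 5 = 5. Limit = 5.

Final answer: 5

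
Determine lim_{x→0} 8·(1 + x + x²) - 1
Direct substitution at x = 0 gives 7.

Final answer: 7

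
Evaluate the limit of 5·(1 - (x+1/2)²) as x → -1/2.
Direct substitution at x = -1/2 gives 5.

Final answer: 5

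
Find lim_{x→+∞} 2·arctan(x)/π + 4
Evaluate the dominant behaviour as x → +∞; each term tends to a finite value or vanishes.
Limit = 5.

Final answer: 5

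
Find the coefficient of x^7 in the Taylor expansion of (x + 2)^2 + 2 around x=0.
Expand to order 7: (x + 2)^2 + 2 = x^2 + 4·x + 6 + O(x^8).
The coefficient of x^7 is 0.

Final answer: 0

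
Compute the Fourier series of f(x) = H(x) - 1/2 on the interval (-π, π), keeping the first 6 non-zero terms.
2·sin(x)/π + 2·sin(3·x)/(3·π) + 2·sin(5·x)/(5·π) + 2·sin(7·x)/(7·π) + 2·sin(9·x)/(9·π) + 2·sin(11·x)/(11·π)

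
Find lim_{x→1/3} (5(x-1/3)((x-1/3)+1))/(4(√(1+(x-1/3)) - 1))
Both numerator and denominator → 0 as x → 1/3; this is a 0/0 indeterminate form.
Expand each to leading order near x = 1/3: numerator ~ 5·(x - 1/3), denominator ~ 2·(x - 1/3).
The limit of the ratio is 5/2.

Final answer: 5/2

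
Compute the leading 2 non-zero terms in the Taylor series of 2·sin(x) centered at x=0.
-x^3/3 + 2·x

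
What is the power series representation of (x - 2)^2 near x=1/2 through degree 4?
9/4 - 3·(x - 1/2) + (x - 1/2)^2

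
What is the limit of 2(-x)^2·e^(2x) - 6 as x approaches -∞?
The product is a 0·∞ indeterminate form at x → -∞.
Rewrite the product as 2(-x)^2 / e^(-2x) (an ∞/∞ form) and apply L'Hôpital, or use the standard hierarchy e^(2|x|) ≫ |(-x)^2| as x → -∞.
The indeterminate product → 0, so the limit = -6.

Final answer: -6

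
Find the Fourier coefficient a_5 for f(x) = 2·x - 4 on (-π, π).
a_5 = (1/π) ∫_{-π}^{π} f(x)·cos(5x) dx.
Evaluate the integral (use parity and integration by parts as needed): a_5 = 0.

Final answer: 0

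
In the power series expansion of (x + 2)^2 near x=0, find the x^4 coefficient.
Expand to order 4: (x + 2)^2 = x^2 + 4·x + 4 + O(x^5).
The coefficient of x^4 is 0.

Final answer: 0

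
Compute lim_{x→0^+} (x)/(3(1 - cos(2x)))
Both numerator and denominator → 0 as x → 0^+; this is a 0/0 indeterminate form.
Expand each to leading order near x = 0: numerator ~ x, denominator ~ 6·x^2.
The limit of the ratio is ∞.

Final answer: ∞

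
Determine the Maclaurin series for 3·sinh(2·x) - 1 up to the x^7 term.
8·x^7/105 + 4·x^5/5 + 4·x^3 + 6·x - 1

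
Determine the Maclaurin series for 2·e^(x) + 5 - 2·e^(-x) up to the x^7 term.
x^7/1260 + x^5/30 + 2·x^3/3 + 4·x + 5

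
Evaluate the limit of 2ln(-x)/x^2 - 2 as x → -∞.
The quotient is an ∞/∞ indeterminate form as x → -∞.
Compare growth rates of the dominant terms (exponentials ≫ polynomials ≫ logarithms), or apply L'Hôpital's rule; the quotient → 0.
Adding the constant: 0 - 2 = -2. Limit = -2.

Final answer: -2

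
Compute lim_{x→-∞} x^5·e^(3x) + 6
The product is a 0·∞ indeterminate form at x → -∞.
Rewrite the product as x^5 / e^(-3x) (an ∞/∞ form) and apply L'Hôpital, or use the standard hierarchy e^(3|x|) ≫ |x^5| as x → -∞.
The indeterminate product → 0, so the limit = 6.

Final answer: 6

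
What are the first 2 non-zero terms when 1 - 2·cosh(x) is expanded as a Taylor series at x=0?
-x^2 - 1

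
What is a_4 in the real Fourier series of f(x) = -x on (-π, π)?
a_4 = (1/π) ∫_{-π}^{π} f(x)·cos(4x) dx.
Evaluate the integral (use parity and integration by parts as needed): a_4 = 0.

Final answer: 0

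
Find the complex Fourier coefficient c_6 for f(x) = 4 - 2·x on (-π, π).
Compute the real Fourier coefficients first: a_6 = 0, b_6 = 2/3.
Then c_6 = (a_6 − i·b_6)/2 = -i/3.

Final answer: -i/3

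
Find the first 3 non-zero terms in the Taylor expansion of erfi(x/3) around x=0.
x^5/(1215·√(π)) + 2·x^3/(81·√(π)) + 2·x/(3·√(π))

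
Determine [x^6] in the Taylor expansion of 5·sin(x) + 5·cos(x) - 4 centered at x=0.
Expand to order 6: 5·sin(x) + 5·cos(x) - 4 = -x^6/144 + x^5/24 + 5·x^4/24 - 5·x^3/6 - 5·x^2/2 + 5·x + 1 + O(x^7).
The coefficient of x^6 is -1/144.

Final answer: -1/144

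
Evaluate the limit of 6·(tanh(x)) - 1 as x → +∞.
Evaluate the dominant behaviour as x → +∞; each term tends to a finite value or vanishes.
Limit = 5.

Final answer: 5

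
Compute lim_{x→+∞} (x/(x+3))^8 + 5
As x → +∞: x/(x+3) = 1/(1 + 3/x) → 1, and the 8th power of a limit-1 base also → 1; with the additive constant, 1 + 5 = 6.
Limit = 6.

Final answer: 6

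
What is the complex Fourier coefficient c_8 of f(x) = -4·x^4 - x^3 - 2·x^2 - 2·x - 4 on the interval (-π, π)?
Compute the real Fourier coefficients first: a_8 = -π^2/2 - 5/64, b_8 = 61/128 + π^2/4.
Then c_8 = (a_8 − i·b_8)/2 = -π^2/4 - 5/128 - i·π^2/8 - 61·i/256.

Final answer: -π^2/4 - 5/128 - i·π^2/8 - 61·i/256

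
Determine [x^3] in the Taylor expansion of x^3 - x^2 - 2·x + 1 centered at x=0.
Expand to order 3: x^3 - x^2 - 2·x + 1 = x^3 - x^2 - 2·x + 1 + O(x^4).
The coefficient of x^3 is 1.

Final answer: 1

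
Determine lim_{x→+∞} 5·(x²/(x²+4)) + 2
Evaluate the dominant behaviour as x → +∞; each term tends to a finite value or vanishes.
Limit = 7.

Final answer: 7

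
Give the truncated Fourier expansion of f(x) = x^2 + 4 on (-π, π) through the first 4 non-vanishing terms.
-4·cos(x) + cos(2·x) - 4·cos(3·x)/9 + π^2/3 + 4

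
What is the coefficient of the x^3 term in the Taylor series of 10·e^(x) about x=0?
Expand to order 3: 10·e^(x) = 5·x^3/3 + 5·x^2 + 10·x + 10 + O(x^4).
The coefficient of x^3 is 5/3.

Final answer: 5/3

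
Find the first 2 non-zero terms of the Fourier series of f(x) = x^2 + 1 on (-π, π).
-4·cos(x) + 1 + π^2/3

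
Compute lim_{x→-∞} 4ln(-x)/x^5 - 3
The quotient is an ∞/∞ indeterminate form as x → -∞.
Compare growth rates of the dominant terms (exponentials ≫ polynomials ≫ logarithms), or apply L'Hôpital's rule; the quotient → 0.
Adding the constant: 0 - 3 = -3. Limit = -3.

Final answer: -3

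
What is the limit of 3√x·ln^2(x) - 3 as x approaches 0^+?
The product is a 0·∞ indeterminate form at x → 0⁺.
Rewrite the product as 3·ln^2(x) / x^(-1/2) and apply L'Hôpital, or use the standard hierarchy x^(-1/2) ≫ |ln x|^2 as x → 0⁺.
The indeterminate product → 0, so the limit = -3.

Final answer: -3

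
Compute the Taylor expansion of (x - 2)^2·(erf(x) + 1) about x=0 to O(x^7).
-4·x^6/(5·√(π)) + 2·x^5/(15·√(π)) + 8·x^4/(3·√(π)) - 2·x^3/(3·√(π)) + x^2·(1 - 8/√(π)) + x·(-4 + 8/√(π)) + 4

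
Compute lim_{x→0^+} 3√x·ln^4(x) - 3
The product is a 0·∞ indeterminate form at x → 0⁺.
Rewrite the product as 3·ln^4(x) / x^(-1/2) and apply L'Hôpital, or use the standard hierarchy x^(-1/2) ≫ |ln x|^4 as x → 0⁺.
The indeterminate product → 0, so the limit = -3.

Final answer: -3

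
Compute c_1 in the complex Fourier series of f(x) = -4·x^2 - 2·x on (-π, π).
Compute the real Fourier coefficients first: a_1 = 16, b_1 = -4.
Then c_1 = (a_1 − i·b_1)/2 = 8 + 2·i.

Final answer: 8 + 2·i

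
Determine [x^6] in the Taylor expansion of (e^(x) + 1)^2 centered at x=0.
Expand to order 6: (e^(x) + 1)^2 = 11·x^6/120 + 17·x^5/60 + 3·x^4/4 + 5·x^3/3 + 3·x^2 + 4·x + 4 + O(x^7).
The coefficient of x^6 is 11/120.

Final answer: 11/120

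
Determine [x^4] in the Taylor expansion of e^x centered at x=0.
Expand to order 4: e^x = x^4/24 + x^3/6 + x^2/2 + x + 1 + O(x^5).
The coefficient of x^4 is 1/24.

Final answer: 1/24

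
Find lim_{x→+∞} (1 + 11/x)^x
As x → +∞: this is the defining limit (1 + 11/x)^x → e^11.
Limit = e^(11).

Final answer: e^(11)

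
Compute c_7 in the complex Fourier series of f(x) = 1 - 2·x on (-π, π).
Compute the real Fourier coefficients first: a_7 = 0, b_7 = -4/7.
Then c_7 = (a_7 − i·b_7)/2 = 2·i/7.

Final answer: 2·i/7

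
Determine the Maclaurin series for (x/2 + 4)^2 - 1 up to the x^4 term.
x^2/4 + 4·x + 15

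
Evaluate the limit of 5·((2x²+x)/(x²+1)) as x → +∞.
Evaluate the dominant behaviour as x → +∞; each term tends to a finite value or vanishes.
Limit = 10.

Final answer: 10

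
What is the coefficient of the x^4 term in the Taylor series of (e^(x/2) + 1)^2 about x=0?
Expand to order 4: (e^(x/2) + 1)^2 = 3·x^4/64 + 5·x^3/24 + 3·x^2/4 + 2·x + 4 + O(x^5).
The coefficient of x^4 is 3/64.

Final answer: 3/64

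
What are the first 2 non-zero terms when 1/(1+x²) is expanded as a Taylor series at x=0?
1 - x^2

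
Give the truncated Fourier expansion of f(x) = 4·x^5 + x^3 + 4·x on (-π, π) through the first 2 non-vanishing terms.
(-158·π^2 + 8·π^4 + 956)·sin(x) + (-4·π^4 - 65/2 + 19·π^2)·sin(2·x)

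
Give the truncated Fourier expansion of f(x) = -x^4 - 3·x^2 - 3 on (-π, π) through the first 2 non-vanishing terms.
(-36 + 8·π^2)·cos(x) - π^4/5 - π^2 - 3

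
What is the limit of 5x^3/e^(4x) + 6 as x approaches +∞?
The quotient is an ∞/∞ indeterminate form as x → +∞.
The exponential denominator e^(4x) dominates the polynomial numerator (e^x ≫ x^3 as x → ∞), so the quotient → 0.
Adding the constant: 0 + 6 = 6. Limit = 6.

Final answer: 6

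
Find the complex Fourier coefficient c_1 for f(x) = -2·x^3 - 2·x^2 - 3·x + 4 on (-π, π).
Compute the real Fourier coefficients first: a_1 = 8, b_1 = 18 - 4·π^2.
Then c_1 = (a_1 − i·b_1)/2 = 4 - 9·i + 2·i·π^2.

Final answer: 4 - 9·i + 2·i·π^2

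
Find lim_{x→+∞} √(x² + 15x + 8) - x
This is an ∞ − ∞ indeterminate form.
Multiply and divide by the conjugate √(x²+15x + 8) + x; the x² terms cancel, leaving (15x + 8)/(√(x²+15x + 8)+x) → 15/2.
Limit = 15/2.

Final answer: 15/2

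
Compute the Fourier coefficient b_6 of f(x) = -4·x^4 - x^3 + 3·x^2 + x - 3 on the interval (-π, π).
b_6 = (1/π) ∫_{-π}^{π} f(x)·sin(6x) dx.
Evaluate the integral (use parity and integration by parts as needed): b_6 = -7/18 + π^2/3.

Final answer: -7/18 + π^2/3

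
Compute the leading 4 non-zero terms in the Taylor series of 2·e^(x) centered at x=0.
x^3/3 + x^2 + 2·x + 2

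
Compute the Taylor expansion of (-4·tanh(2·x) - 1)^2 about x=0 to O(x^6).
512·x^5/15 - 512·x^4/3 - 64·x^3/3 + 64·x^2 + 16·x + 1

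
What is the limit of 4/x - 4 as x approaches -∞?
Evaluate the dominant behaviour as x → -∞; each term tends to a finite value or vanishes.
Limit = -4.

Final answer: -4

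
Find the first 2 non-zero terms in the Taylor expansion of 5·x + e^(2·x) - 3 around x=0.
7·x - 2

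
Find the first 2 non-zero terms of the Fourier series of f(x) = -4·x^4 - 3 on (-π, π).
(-192 + 32·π^2)·cos(x) - 4·π^4/5 - 3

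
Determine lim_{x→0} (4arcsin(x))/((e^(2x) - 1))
Both numerator and denominator → 0 as x → 0; this is a 0/0 indeterminate form.
Expand each to leading order near x = 0: numerator ~ 4·x, denominator ~ 2·x.
The limit of the ratio is 2.

Final answer: 2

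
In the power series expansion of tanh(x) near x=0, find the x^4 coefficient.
Expand to order 4: tanh(x) = -x^3/3 + x + O(x^5).
The coefficient of x^4 is 0.

Final answer: 0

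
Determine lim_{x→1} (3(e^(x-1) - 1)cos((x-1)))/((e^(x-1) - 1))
Both numerator and denominator → 0 as x → 1; this is a 0/0 indeterminate form.
Expand each to leading order near x = 1: numerator ~ 3·(x - 1), denominator ~ (x - 1).
The limit of the ratio is 3.

Final answer: 3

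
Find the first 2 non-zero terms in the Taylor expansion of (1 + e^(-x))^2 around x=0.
4 - 4·x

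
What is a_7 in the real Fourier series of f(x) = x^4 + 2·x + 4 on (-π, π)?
a_7 = (1/π) ∫_{-π}^{π} f(x)·cos(7x) dx.
Evaluate the integral (use parity and integration by parts as needed): a_7 = 48/2401 - 8·π^2/49.

Final answer: 48/2401 - 8·π^2/49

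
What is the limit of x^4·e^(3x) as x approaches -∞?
This is a 0·∞ indeterminate form at x → -∞.
Rewrite the product as x^4 / e^(-3x) (an ∞/∞ form) and apply L'Hôpital, or use the standard hierarchy e^(3|x|) ≫ |x^4| as x → -∞.
The indeterminate product → 0, so the limit = 0.

Final answer: 0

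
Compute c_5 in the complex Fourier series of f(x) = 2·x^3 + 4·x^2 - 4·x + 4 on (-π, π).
Compute the real Fourier coefficients first: a_5 = -16/25, b_5 = -224/125 + 4·π^2/5.
Then c_5 = (a_5 − i·b_5)/2 = -8/25 - 2·i·π^2/5 + 112·i/125.

Final answer: -8/25 - 2·i·π^2/5 + 112·i/125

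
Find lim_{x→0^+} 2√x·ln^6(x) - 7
The product is a 0·∞ indeterminate form at x → 0⁺.
Rewrite the product as 2·ln^6(x) / x^(-1/2) and apply L'Hôpital, or use the standard hierarchy x^(-1/2) ≫ |ln x|^6 as x → 0⁺.
The indeterminate product → 0, so the limit = -7.

Final answer: -7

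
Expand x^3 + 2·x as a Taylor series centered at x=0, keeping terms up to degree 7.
x^3 + 2·x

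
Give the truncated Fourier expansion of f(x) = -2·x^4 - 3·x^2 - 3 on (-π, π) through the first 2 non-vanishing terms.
(-84 + 16·π^2)·cos(x) - 2·π^4/5 - π^2 - 3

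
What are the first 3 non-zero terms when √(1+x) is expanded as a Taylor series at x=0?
-x^2/8 + x/2 + 1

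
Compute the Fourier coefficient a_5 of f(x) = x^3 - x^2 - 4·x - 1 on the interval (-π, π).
a_5 = (1/π) ∫_{-π}^{π} f(x)·cos(5x) dx.
Evaluate the integral (use parity and integration by parts as needed): a_5 = 4/25.

Final answer: 4/25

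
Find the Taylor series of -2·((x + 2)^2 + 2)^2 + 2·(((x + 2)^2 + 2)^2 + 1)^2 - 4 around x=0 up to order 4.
3250·x^4 + 6544·x^3 + 8696·x^2 + 7008·x + 2662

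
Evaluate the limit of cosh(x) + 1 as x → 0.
Direct substitution at x = 0 gives 2.

Final answer: 2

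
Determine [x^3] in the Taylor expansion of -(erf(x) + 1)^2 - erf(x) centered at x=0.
Expand to order 3: -(erf(x) + 1)^2 - erf(x) = 2·x^3/√(π) - 4·x^2/π - 6·x/√(π) - 1 + O(x^4).
The coefficient of x^3 is 2/√(π).

Final answer: 2/√(π)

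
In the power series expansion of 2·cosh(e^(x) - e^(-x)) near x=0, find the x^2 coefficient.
Expand to order 2: 2·cosh(e^(x) - e^(-x)) = 4·x^2 + 2 + O(x^3).
The coefficient of x^2 is 4.

Final answer: 4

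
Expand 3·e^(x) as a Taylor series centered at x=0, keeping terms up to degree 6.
x^6/240 + x^5/40 + x^4/8 + x^3/2 + 3·x^2/2 + 3·x + 3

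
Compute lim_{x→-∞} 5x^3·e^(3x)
This is a 0·∞ indeterminate form at x → -∞.
Rewrite the product as 5x^3 / e^(-3x) (an ∞/∞ form) and apply L'Hôpital, or use the standard hierarchy e^(3|x|) ≫ |x^3| as x → -∞.
The indeterminate product → 0, so the limit = 0.

Final answer: 0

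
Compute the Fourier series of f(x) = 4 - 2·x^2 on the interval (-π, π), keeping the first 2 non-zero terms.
8·cos(x) - 2·π^2/3 + 4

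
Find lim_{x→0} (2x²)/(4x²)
Both numerator and denominator → 0 as x → 0; this is a 0/0 indeterminate form.
Expand each to leading order near x = 0: numerator ~ 2·x^2, denominator ~ 4·x^2.
The limit of the ratio is 1/2.

Final answer: 1/2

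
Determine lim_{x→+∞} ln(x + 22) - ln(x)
This is an ∞ − ∞ indeterminate form.
Combine the logarithms: ln(x+22) − ln(x) = ln((x+22)/(x)) = ln(1 + 22/(x)) → ln(1) = 0.
Limit = 0.

Final answer: 0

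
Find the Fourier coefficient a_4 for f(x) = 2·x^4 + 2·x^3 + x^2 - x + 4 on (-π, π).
a_4 = (1/π) ∫_{-π}^{π} f(x)·cos(4x) dx.
Evaluate the integral (use parity and integration by parts as needed): a_4 = -1/8 + π^2.

Final answer: -1/8 + π^2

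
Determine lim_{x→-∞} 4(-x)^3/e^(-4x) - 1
The quotient is an ∞/∞ indeterminate form as x → -∞.
Compare growth rates of the dominant terms (exponentials ≫ polynomials ≫ logarithms), or apply L'Hôpital's rule; the quotient → 0.
Adding the constant: 0 - 1 = -1. Limit = -1.

Final answer: -1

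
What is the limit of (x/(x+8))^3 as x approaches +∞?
As x → +∞: x/(x+8) = 1/(1 + 8/x) → 1, and the 3rd power of a limit-1 base also → 1.
Limit = 1.

Final answer: 1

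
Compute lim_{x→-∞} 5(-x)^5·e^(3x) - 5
The product is a 0·∞ indeterminate form at x → -∞.
Rewrite the product as 5(-x)^5 / e^(-3x) (an ∞/∞ form) and apply L'Hôpital, or use the standard hierarchy e^(3|x|) ≫ |(-x)^5| as x → -∞.
The indeterminate product → 0, so the limit = -5.

Final answer: -5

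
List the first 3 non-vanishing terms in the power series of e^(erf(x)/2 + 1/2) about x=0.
x^2·e^(1/2)/(2·π) + x·e^(1/2)/√(π) + e^(1/2)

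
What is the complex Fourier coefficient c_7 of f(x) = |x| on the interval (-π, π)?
Compute the real Fourier coefficients first: a_7 = -4/(49·π), b_7 = 0.
Then c_7 = (a_7 − i·b_7)/2 = -2/(49·π).

Final answer: -2/(49·π)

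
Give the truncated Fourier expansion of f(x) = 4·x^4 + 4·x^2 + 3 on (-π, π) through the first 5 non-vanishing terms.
(176 - 32·π^2)·cos(x) + (-8 + 8·π^2)·cos(2·x) + (16/27 - 32·π^2/9)·cos(3·x) + (1/4 + 2·π^2)·cos(4·x) + 3 + 4·π^2/3 + 4·π^4/5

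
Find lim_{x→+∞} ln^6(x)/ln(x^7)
This is an ∞/∞ indeterminate form as x → +∞.
Write ln(x^7) = 7·ln(x), reducing the quotient to ln^5(x)/7 → ∞.
Limit = ∞.

Final answer: ∞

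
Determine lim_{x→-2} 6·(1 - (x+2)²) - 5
Direct substitution at x = -2 gives 1.

Final answer: 1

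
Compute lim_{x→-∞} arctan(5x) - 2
Evaluate the dominant behaviour as x → -∞; each term tends to a finite value or vanishes.
Limit = -2 - π/2.

Final answer: -2 - π/2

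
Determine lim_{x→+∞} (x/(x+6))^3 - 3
As x → +∞: x/(x+6) = 1/(1 + 6/x) → 1, and the 3rd power of a limit-1 base also → 1; with the additive constant, 1 - 3 = -2.
Limit = -2.

Final answer: -2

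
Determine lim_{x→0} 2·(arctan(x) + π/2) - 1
Direct substitution at x = 0 gives -1 + π.

Final answer: -1 + π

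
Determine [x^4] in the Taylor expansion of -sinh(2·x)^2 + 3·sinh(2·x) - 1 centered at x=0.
Expand to order 4: -sinh(2·x)^2 + 3·sinh(2·x) - 1 = -16·x^4/3 + 4·x^3 - 4·x^2 + 6·x - 1 + O(x^5).
The coefficient of x^4 is -16/3.

Final answer: -16/3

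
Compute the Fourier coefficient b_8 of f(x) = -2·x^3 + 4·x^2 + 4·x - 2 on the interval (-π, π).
b_8 = (1/π) ∫_{-π}^{π} f(x)·sin(8x) dx.
Evaluate the integral (use parity and integration by parts as needed): b_8 = -67/64 + π^2/2.

Final answer: -67/64 + π^2/2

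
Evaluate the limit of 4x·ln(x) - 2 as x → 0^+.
The product is a 0·∞ indeterminate form at x → 0⁺.
Rewrite the product as 4·ln(x) / x^(-1) and apply L'Hôpital, or use the standard hierarchy x^(-1) ≫ |ln x| as x → 0⁺.
The indeterminate product → 0, so the limit = -2.

Final answer: -2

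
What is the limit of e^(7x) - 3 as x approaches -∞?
Evaluate the dominant behaviour as x → -∞; each term tends to a finite value or vanishes.
Limit = -3.

Final answer: -3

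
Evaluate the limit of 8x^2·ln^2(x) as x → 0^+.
This is a 0·∞ indeterminate form at x → 0⁺.
Rewrite the product as 8·ln^2(x) / x^(-2) and apply L'Hôpital, or use the standard hierarchy x^(-2) ≫ |ln x|^2 as x → 0⁺.
The indeterminate product → 0, so the limit = 0.

Final answer: 0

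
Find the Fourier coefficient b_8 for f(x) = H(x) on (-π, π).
b_8 = (1/π) ∫_{-π}^{π} f(x)·sin(8x) dx.
Evaluate the integral (use parity and integration by parts as needed): b_8 = 0.

Final answer: 0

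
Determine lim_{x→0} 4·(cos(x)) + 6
Direct substitution at x = 0 gives 10.

Final answer: 10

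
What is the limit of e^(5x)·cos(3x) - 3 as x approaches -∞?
Evaluate the dominant behaviour as x → -∞; each term tends to a finite value or vanishes.
Limit = -3.

Final answer: -3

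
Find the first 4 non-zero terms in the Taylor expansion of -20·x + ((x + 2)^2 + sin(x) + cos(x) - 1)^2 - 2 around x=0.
11·x^3/3 + 29·x^2 + 20·x + 14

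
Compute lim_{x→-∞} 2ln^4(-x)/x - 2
The quotient is an ∞/∞ indeterminate form as x → -∞.
Compare growth rates of the dominant terms (exponentials ≫ polynomials ≫ logarithms), or apply L'Hôpital's rule; the quotient → 0.
Adding the constant: 0 - 2 = -2. Limit = -2.

Final answer: -2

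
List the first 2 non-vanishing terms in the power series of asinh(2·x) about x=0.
-4·x^3/3 + 2·x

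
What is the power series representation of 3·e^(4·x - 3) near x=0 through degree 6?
256·x^6·e^(-3)/15 + 128·x^5·e^(-3)/5 + 32·x^4·e^(-3) + 32·x^3·e^(-3) + 24·x^2·e^(-3) + 12·x·e^(-3) + 3·e^(-3)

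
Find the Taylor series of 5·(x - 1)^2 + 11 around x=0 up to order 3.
5·x^2 - 10·x + 16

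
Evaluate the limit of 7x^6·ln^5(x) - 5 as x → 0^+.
The product is a 0·∞ indeterminate form at x → 0⁺.
Rewrite the product as 7·ln^5(x) / x^(-6) and apply L'Hôpital, or use the standard hierarchy x^(-6) ≫ |ln x|^5 as x → 0⁺.
The indeterminate product → 0, so the limit = -5.

Final answer: -5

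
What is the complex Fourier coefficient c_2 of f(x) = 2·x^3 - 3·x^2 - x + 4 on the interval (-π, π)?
Compute the real Fourier coefficients first: a_2 = -3, b_2 = 4 - 2·π^2.
Then c_2 = (a_2 − i·b_2)/2 = -3/2 - 2·i + i·π^2.

Final answer: -3/2 - 2·i + i·π^2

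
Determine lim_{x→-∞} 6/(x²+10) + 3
Evaluate the dominant behaviour as x → -∞; each term tends to a finite value or vanishes.
Limit = 3.

Final answer: 3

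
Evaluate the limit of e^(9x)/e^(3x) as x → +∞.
This is an ∞/∞ indeterminate form as x → +∞.
Rewrite e^(9x)/e^(3x) = e^((9−3)x) = e^(6x); the exponent coefficient is 6 > 0 so e^(6x) → ∞.
Limit = ∞.

Final answer: ∞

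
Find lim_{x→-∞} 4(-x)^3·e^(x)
This is a 0·∞ indeterminate form at x → -∞.
Rewrite the product as 4(-x)^3 / e^(-x) (an ∞/∞ form) and apply L'Hôpital, or use the standard hierarchy e^(|x|) ≫ |(-x)^3| as x → -∞.
The indeterminate product → 0, so the limit = 0.

Final answer: 0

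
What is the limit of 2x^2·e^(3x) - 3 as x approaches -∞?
The product is a 0·∞ indeterminate form at x → -∞.
Rewrite the product as 2x^2 / e^(-3x) (an ∞/∞ form) and apply L'Hôpital, or use the standard hierarchy e^(3|x|) ≫ |x^2| as x → -∞.
The indeterminate product → 0, so the limit = -3.

Final answer: -3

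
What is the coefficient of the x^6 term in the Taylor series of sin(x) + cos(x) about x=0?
Expand to order 6: sin(x) + cos(x) = -x^6/720 + x^5/120 + x^4/24 - x^3/6 - x^2/2 + x + 1 + O(x^7).
The coefficient of x^6 is -1/720.

Final answer: -1/720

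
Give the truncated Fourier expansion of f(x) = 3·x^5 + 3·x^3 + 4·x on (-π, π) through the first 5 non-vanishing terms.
(-114·π^2 + 6·π^4 + 692)·sin(x) + (-3·π^4 - 22 + 12·π^2)·sin(2·x) + (-22·π^2/9 + 116/27 + 2·π^4)·sin(3·x) + (-3·π^4/2 - 137/64 + 3·π^2/8)·sin(4·x) + (964/625 + 6·π^2/25 + 6·π^4/5)·sin(5·x)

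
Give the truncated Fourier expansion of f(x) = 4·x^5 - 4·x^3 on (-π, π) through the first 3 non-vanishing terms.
(-168·π^2 + 8·π^4 + 1008)·sin(x) + (-4·π^4 - 36 + 24·π^2)·sin(2·x) + (-232·π^2/27 + 464/81 + 8·π^4/3)·sin(3·x)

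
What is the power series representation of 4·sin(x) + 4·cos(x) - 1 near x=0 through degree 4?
x^4/6 - 2·x^3/3 - 2·x^2 + 4·x + 3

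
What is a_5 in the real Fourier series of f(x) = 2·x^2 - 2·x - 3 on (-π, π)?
a_5 = (1/π) ∫_{-π}^{π} f(x)·cos(5x) dx.
Evaluate the integral (use parity and integration by parts as needed): a_5 = -8/25.

Final answer: -8/25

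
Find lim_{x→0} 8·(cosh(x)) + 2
Direct substitution at x = 0 gives 10.

Final answer: 10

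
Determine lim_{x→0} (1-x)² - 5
Direct substitution at x = 0 gives -4.

Final answer: -4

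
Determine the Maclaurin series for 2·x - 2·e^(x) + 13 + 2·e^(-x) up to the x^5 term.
-x^5/30 - 2·x^3/3 - 2·x + 13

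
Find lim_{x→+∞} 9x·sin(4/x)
As x → +∞: let u = 4/x → 0⁺; then 9·x·sin(4/x) = 9·4·sin(u)/u → 9·4·1 = 36.
Limit = 36.

Final answer: 36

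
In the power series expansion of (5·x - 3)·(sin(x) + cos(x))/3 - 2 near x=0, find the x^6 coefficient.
Expand to order 6: (5·x - 3)·(sin(x) + cos(x))/3 - 2 = 11·x^6/720 + 11·x^5/180 - 23·x^4/72 - 2·x^3/3 + 13·x^2/6 + 2·x/3 - 3 + O(x^7).
The coefficient of x^6 is 11/720.

Final answer: 11/720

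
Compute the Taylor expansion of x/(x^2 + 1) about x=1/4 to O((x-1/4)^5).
4/17 + 240·(x - 1/4)/289 - 3008·(x - 1/4)^2/4913 - 41216·(x - 1/4)^3/83521 + 1147904·(x - 1/4)^4/1419857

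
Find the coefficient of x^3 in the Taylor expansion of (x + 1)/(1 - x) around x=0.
Expand to order 3: (x + 1)/(1 - x) = 2·x^3 + 2·x^2 + 2·x + 1 + O(x^4).
The coefficient of x^3 is 2.

Final answer: 2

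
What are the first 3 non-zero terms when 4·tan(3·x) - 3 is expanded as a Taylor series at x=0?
36·x^3 + 12·x - 3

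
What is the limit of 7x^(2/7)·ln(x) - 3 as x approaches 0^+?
The product is a 0·∞ indeterminate form at x → 0⁺.
Rewrite the product as 7·ln(x) / x^(-2/7) and apply L'Hôpital, or use the standard hierarchy x^(-2/7) ≫ |ln x| as x → 0⁺.
The indeterminate product → 0, so the limit = -3.

Final answer: -3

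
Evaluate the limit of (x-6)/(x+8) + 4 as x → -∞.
Evaluate the dominant behaviour as x → -∞; each term tends to a finite value or vanishes.
Limit = 5.

Final answer: 5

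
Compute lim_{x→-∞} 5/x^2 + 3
Evaluate the dominant behaviour as x → -∞; each term tends to a finite value or vanishes.
Limit = 3.

Final answer: 3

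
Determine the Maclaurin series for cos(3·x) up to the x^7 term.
-81·x^6/80 + 27·x^4/8 - 9·x^2/2 + 1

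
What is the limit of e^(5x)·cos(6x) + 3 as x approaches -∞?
Evaluate the dominant behaviour as x → -∞; each term tends to a finite value or vanishes.
Limit = 3.

Final answer: 3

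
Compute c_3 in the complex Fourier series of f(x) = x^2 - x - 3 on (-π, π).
Compute the real Fourier coefficients first: a_3 = -4/9, b_3 = -2/3.
Then c_3 = (a_3 − i·b_3)/2 = -2/9 + i/3.

Final answer: -2/9 + i/3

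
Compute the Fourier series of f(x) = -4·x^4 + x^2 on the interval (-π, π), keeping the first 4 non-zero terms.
(-196 + 32·π^2)·cos(x) + (13 - 8·π^2)·cos(2·x) + (-76/27 + 32·π^2/9)·cos(3·x) - 4·π^4/5 + π^2/3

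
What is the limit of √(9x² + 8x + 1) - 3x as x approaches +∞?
As x → +∞: multiply by the conjugate to get (8x+1)/(√(9x²+8x+1)+3x); the denominator ~ 6x, so the limit is 8/6 = 4/3.
Limit = 4/3.

Final answer: 4/3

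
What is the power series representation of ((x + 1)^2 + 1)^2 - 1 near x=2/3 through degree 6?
1075/81 + 680·(x - 2/3)/27 + 56·(x - 2/3)^2/3 + 20·(x - 2/3)^3/3 + (x - 2/3)^4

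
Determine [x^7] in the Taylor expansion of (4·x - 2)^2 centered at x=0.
Expand to order 7: (4·x - 2)^2 = 16·x^2 - 16·x + 4 + O(x^8).
The coefficient of x^7 is 0.

Final answer: 0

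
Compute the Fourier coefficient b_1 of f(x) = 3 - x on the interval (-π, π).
b_1 = (1/π) ∫_{-π}^{π} f(x)·sin(1x) dx.
Evaluate the integral (use parity and integration by parts as needed): b_1 = -2.

Final answer: -2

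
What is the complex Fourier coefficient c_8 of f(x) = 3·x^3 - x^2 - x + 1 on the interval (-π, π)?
Compute the real Fourier coefficients first: a_8 = -1/16, b_8 = 41/128 - 3·π^2/4.
Then c_8 = (a_8 − i·b_8)/2 = -1/32 - 41·i/256 + 3·i·π^2/8.

Final answer: -1/32 - 41·i/256 + 3·i·π^2/8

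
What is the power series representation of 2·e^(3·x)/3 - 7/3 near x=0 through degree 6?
27·x^6/40 + 27·x^5/20 + 9·x^4/4 + 3·x^3 + 3·x^2 + 2·x - 5/3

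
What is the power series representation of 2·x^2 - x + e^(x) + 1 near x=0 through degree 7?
x^7/5040 + x^6/720 + x^5/120 + x^4/24 + x^3/6 + 5·x^2/2 + 2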